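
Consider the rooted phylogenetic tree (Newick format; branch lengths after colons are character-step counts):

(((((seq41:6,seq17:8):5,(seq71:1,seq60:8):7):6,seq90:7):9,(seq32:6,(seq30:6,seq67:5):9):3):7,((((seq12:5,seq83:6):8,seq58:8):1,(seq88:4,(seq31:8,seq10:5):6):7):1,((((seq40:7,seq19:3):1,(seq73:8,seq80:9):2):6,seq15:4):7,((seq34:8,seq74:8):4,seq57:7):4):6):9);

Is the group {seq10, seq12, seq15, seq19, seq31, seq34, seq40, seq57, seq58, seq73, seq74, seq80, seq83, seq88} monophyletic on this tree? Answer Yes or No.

Yes

The most recent common ancestor of these taxa subtends ((((seq12,seq83),seq58),(seq88,(seq31,seq10))),((((seq40,seq19),(seq73,seq80)),seq15),((seq34,seq74),seq57))).
That clade has exactly 14 tips — every listed taxon and nothing else — so the group is monophyletic.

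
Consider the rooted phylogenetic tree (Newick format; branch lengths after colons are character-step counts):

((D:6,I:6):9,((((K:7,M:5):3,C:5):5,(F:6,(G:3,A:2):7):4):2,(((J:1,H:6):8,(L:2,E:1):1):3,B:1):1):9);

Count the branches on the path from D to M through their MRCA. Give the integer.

7

The MRCA of D and M is the root of the tree.
From D up to that node: 2 branches. From M up to the same node: 5 branches. Total: 2 + 5 = 7.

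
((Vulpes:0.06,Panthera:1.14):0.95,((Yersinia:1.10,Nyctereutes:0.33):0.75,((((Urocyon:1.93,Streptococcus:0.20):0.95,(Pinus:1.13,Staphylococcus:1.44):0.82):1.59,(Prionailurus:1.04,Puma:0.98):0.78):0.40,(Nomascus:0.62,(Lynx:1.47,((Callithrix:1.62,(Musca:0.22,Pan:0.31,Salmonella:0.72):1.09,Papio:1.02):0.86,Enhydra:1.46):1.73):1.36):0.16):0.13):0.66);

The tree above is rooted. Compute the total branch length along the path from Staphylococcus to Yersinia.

The path runs Staphylococcus → … → MRCA → … → Yersinia; the MRCA is the node subtending ((Yersinia,Nyctereutes),((((Urocyon,Streptococcus),(Pinus,Staphylococcus)),(Prionailurus,Puma)),(Nomascus,(Lynx,((Callithrix,(Musca,Pan,Salmonella),Papio),Enhydra))))).
Branch lengths along that path: 1.44 + 0.82 + 1.59 + 0.40 + 0.13 + 0.75 + 1.10 = 6.23.

6.23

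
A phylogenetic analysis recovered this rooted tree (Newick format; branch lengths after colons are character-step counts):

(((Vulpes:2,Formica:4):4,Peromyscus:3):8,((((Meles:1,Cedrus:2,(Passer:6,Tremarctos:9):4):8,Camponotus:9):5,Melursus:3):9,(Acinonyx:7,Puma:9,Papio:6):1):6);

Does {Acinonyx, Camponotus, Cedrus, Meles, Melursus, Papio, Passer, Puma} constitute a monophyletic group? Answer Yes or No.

The MRCA of the listed taxa subtends ((((Meles,Cedrus,(Passer,Tremarctos)),Camponotus),Melursus),(Acinonyx,Puma,Papio)).
That clade also contains Tremarctos, which is not in the proposed group, so the group is not monophyletic.

No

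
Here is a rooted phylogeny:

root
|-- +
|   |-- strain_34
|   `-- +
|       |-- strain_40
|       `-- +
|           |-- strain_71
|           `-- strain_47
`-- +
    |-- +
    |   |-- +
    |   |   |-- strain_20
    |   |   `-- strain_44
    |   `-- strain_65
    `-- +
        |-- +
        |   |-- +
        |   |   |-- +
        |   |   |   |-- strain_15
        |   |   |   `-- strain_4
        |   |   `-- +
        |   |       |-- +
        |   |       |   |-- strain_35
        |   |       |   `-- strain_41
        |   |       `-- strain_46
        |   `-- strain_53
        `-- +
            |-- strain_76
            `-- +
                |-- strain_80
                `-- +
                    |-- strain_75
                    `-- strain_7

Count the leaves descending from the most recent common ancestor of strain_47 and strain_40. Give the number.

The MRCA of strain_47 and strain_40 is the node subtending (strain_40,(strain_71,strain_47)).
That clade contains 3 terminal taxa: strain_40, strain_47, strain_71.

3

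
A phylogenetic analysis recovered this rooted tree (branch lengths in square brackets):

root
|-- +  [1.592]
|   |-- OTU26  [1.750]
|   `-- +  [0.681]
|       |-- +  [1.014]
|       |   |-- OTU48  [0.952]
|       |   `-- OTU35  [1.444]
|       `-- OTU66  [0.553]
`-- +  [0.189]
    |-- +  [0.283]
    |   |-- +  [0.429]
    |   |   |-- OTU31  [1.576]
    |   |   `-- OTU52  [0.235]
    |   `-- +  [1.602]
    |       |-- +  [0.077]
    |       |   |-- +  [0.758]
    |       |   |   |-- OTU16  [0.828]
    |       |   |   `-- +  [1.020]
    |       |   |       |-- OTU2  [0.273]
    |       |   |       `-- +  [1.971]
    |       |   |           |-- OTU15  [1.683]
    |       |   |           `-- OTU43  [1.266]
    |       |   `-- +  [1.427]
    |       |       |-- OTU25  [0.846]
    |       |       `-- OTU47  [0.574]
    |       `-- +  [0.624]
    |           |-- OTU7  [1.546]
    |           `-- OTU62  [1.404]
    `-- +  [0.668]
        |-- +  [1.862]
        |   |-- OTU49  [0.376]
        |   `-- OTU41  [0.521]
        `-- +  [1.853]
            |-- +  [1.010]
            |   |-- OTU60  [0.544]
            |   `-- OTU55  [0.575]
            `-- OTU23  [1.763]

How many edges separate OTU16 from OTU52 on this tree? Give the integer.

The MRCA of OTU16 and OTU52 is the node subtending ((OTU31,OTU52),(((OTU16,(OTU2,(OTU15,OTU43))),(OTU25,OTU47)),(OTU7,OTU62))).
From OTU16 up to that node: 4 branches. From OTU52 up to the same node: 2 branches. Total: 4 + 2 = 6.

6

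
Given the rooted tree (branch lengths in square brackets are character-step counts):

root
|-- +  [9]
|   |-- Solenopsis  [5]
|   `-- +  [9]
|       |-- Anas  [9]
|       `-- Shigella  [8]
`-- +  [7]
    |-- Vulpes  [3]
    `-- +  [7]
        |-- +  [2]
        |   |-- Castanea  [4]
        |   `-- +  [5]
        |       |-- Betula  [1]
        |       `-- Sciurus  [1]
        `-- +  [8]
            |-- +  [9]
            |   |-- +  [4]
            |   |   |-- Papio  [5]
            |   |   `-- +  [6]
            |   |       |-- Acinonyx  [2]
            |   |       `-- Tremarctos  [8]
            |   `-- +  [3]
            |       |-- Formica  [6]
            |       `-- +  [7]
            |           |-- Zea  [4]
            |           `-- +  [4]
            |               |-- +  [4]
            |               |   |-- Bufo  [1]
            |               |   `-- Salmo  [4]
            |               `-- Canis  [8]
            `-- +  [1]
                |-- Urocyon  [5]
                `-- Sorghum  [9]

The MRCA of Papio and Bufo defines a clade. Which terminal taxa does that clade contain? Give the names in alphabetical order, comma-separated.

Acinonyx, Bufo, Canis, Formica, Papio, Salmo, Tremarctos, Zea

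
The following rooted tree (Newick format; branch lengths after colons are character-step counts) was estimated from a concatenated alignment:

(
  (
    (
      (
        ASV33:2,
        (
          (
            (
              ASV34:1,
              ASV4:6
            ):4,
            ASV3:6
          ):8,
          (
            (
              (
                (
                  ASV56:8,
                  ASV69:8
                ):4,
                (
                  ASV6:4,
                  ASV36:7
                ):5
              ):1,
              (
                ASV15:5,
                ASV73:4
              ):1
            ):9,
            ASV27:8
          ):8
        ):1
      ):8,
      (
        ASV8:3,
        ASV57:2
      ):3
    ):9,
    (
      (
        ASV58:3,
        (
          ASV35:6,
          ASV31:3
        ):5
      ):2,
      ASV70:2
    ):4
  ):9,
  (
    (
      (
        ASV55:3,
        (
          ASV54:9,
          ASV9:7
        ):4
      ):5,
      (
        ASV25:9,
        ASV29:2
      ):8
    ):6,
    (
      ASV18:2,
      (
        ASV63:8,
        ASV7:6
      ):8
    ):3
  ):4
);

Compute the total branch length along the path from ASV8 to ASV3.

29

The path runs ASV8 → … → MRCA → … → ASV3; the MRCA is the node subtending ((ASV33,(((ASV34,ASV4),ASV3),((((ASV56,ASV69),(ASV6,ASV36)),(ASV15,ASV73)),ASV27))),(ASV8,ASV57)).
Branch lengths along that path: 3 + 3 + 8 + 1 + 8 + 6 = 29.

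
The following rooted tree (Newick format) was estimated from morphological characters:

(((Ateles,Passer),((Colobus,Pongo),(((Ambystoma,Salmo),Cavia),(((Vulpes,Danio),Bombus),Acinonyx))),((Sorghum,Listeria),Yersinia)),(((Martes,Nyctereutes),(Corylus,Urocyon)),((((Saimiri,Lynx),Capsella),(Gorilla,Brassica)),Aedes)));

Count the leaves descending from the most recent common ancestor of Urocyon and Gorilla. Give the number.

10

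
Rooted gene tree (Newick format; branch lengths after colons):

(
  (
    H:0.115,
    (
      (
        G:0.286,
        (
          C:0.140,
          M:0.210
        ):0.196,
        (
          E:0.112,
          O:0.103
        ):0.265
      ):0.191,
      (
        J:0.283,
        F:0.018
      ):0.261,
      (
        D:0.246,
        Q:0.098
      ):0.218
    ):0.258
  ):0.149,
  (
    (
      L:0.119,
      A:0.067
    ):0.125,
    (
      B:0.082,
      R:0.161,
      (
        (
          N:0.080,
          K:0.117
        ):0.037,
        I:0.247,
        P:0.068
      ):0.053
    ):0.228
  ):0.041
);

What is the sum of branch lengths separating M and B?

1.355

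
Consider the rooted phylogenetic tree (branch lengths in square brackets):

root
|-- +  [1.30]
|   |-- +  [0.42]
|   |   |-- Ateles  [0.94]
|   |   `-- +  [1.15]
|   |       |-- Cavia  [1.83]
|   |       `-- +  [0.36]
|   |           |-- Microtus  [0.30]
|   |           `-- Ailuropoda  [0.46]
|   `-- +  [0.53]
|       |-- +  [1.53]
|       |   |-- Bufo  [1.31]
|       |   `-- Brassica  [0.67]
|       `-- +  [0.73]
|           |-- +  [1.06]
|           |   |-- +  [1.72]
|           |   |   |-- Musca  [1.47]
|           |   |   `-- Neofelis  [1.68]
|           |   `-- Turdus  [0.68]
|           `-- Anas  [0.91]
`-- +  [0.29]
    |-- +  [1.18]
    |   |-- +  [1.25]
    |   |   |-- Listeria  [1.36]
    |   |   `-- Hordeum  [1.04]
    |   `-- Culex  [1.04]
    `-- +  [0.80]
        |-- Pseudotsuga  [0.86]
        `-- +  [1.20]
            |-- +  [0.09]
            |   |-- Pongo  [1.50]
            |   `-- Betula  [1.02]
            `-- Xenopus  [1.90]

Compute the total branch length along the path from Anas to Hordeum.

The path runs Anas → … → MRCA → … → Hordeum; the MRCA is the root of the tree.
Branch lengths along that path: 0.91 + 0.73 + 0.53 + 1.30 + 0.29 + 1.18 + 1.25 + 1.04 = 7.23.

7.23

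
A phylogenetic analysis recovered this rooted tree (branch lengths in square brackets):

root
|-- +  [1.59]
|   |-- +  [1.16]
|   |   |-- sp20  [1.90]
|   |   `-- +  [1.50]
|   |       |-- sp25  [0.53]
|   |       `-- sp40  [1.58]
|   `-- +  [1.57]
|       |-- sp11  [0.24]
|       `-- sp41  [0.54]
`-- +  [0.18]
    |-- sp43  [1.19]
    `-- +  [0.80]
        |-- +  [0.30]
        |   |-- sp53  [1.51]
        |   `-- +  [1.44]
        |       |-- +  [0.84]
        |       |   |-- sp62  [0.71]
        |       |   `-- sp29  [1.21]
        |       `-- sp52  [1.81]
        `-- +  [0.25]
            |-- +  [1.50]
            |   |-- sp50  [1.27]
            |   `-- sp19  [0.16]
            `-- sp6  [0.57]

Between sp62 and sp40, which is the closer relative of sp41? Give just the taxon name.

The MRCA of sp41 and sp40 subtends ((sp20,(sp25,sp40)),(sp11,sp41)) (5 taxa).
The MRCA of sp41 and sp62 is the root, subtending the entire tree (13 taxa).
The first is nested inside the second, so sp41 shares a more recent common ancestor with sp40.

sp40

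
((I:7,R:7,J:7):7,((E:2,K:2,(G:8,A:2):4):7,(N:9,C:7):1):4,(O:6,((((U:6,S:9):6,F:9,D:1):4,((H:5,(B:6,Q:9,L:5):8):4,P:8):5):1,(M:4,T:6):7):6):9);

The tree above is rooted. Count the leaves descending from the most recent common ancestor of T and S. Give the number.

The MRCA of T and S is the node subtending ((((U,S),F,D),((H,(B,Q,L)),P)),(M,T)).
That clade contains 11 terminal taxa: B, D, F, H, L, M, P, Q, S, T, U.

11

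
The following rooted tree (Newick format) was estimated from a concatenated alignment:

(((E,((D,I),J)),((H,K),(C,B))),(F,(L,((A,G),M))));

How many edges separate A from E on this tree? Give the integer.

8

The MRCA of A and E is the root of the tree.
From A up to that node: 5 branches. From E up to the same node: 3 branches. Total: 5 + 3 = 8.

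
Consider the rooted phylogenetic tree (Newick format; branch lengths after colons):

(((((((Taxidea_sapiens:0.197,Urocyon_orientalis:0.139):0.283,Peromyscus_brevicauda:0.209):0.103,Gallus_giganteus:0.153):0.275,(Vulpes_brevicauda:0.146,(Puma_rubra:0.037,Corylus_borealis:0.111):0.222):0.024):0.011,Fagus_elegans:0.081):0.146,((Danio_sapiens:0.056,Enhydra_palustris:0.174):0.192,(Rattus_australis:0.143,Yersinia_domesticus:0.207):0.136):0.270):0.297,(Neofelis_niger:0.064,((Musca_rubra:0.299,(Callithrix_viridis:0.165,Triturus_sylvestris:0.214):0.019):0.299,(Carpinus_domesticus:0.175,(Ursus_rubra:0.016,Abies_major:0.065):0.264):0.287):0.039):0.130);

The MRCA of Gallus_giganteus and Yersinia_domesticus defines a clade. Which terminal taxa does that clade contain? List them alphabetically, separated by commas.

Corylus_borealis, Danio_sapiens, Enhydra_palustris, Fagus_elegans, Gallus_giganteus, Peromyscus_brevicauda, Puma_rubra, Rattus_australis, Taxidea_sapiens, Urocyon_orientalis, Vulpes_brevicauda, Yersinia_domesticus

Tracing Gallus_giganteus: it sits inside (((Taxidea_sapiens,Urocyon_orientalis),Peromyscus_brevicauda),Gallus_giganteus).
Tracing Yersinia_domesticus: it sits inside (Rattus_australis,Yersinia_domesticus).
The smallest clade enclosing both is ((((((Taxidea_sapiens,Urocyon_orientalis),Peromyscus_brevicauda),Gallus_giganteus),(Vulpes_brevicauda,(Puma_rubra,Corylus_borealis))),Fagus_elegans),((Danio_sapiens,Enhydra_palustris),(Rattus_australis,Yersinia_domesticus))); the answer is its 12 terminal taxa in alphabetical order.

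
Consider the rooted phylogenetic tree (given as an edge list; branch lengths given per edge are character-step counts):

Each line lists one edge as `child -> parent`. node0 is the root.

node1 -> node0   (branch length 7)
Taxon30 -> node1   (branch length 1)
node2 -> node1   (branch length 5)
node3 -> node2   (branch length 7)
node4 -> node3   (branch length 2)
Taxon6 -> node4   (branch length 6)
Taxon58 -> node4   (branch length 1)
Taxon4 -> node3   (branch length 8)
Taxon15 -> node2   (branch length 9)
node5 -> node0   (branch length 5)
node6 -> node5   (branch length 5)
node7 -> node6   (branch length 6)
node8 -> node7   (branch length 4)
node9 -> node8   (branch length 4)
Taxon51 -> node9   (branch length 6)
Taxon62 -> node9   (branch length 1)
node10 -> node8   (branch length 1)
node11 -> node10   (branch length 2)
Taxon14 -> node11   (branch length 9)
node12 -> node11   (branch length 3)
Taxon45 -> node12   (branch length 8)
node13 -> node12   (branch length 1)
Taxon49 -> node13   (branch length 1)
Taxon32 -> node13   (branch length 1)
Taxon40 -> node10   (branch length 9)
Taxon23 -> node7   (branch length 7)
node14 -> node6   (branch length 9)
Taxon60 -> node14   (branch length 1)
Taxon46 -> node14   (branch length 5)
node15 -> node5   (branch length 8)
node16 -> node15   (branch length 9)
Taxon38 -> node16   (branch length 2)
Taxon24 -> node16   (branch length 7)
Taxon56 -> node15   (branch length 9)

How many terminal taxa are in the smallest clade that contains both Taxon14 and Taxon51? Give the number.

7

The MRCA of Taxon14 and Taxon51 is the node subtending ((Taxon51,Taxon62),((Taxon14,(Taxon45,(Taxon49,Taxon32))),Taxon40)).
That clade contains 7 terminal taxa: Taxon14, Taxon32, Taxon40, Taxon45, Taxon49, Taxon51, Taxon62.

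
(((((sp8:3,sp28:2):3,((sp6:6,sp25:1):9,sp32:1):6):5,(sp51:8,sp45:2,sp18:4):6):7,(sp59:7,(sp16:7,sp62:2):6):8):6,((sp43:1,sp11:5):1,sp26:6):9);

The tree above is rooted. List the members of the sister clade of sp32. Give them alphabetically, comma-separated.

sp32 attaches to the tree at the node subtending ((sp6,sp25),sp32).
The other lineage descending from that same node — the sister group — is (sp6,sp25); its 2 tips in alphabetical order are the answer.

sp25, sp6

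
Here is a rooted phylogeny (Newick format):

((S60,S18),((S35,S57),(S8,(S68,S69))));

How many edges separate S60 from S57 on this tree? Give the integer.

5

The MRCA of S60 and S57 is the root of the tree.
From S60 up to that node: 2 branches. From S57 up to the same node: 3 branches. Total: 2 + 3 = 5.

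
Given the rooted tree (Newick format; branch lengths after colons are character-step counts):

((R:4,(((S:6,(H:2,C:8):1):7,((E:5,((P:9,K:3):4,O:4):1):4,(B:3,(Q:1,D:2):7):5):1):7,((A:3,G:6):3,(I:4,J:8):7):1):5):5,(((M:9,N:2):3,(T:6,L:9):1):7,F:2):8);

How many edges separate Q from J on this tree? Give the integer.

8

The MRCA of Q and J is the node subtending (((S,(H,C)),((E,((P,K),O)),(B,(Q,D)))),((A,G),(I,J))).
From Q up to that node: 5 branches. From J up to the same node: 3 branches. Total: 5 + 3 = 8.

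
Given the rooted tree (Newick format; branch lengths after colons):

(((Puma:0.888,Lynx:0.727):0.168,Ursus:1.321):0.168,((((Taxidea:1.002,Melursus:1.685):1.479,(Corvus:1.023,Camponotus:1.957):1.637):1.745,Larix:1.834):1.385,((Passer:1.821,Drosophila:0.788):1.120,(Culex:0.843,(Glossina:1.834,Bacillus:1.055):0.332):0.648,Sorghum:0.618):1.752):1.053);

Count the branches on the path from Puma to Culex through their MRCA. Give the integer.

The MRCA of Puma and Culex is the root of the tree.
From Puma up to that node: 3 branches. From Culex up to the same node: 4 branches. Total: 3 + 4 = 7.

7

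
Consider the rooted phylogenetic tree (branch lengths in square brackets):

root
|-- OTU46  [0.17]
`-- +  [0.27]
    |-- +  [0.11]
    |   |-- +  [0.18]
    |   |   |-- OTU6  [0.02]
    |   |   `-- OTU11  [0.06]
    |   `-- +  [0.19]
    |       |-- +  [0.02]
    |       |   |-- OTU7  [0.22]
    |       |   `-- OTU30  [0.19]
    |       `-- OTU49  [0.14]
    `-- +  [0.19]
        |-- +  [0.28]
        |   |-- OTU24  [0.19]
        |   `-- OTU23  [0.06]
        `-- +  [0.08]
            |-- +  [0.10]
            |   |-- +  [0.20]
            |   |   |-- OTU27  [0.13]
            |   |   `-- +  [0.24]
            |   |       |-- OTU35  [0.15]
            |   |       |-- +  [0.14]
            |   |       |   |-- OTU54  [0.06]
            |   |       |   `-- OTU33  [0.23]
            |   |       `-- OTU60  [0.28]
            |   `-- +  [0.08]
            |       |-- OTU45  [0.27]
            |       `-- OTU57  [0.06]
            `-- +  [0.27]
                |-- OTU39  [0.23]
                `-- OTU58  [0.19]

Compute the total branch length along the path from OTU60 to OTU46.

1.53

The path runs OTU60 → … → MRCA → … → OTU46; the MRCA is the root of the tree.
Branch lengths along that path: 0.28 + 0.24 + 0.20 + 0.10 + 0.08 + 0.19 + 0.27 + 0.17 = 1.53.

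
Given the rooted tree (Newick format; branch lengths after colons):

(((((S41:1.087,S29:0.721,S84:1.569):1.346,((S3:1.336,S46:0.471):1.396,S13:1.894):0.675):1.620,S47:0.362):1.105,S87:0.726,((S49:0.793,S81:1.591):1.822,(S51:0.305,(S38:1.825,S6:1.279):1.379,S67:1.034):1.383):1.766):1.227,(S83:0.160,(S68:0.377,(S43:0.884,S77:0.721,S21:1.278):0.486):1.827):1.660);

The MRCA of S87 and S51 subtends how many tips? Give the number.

14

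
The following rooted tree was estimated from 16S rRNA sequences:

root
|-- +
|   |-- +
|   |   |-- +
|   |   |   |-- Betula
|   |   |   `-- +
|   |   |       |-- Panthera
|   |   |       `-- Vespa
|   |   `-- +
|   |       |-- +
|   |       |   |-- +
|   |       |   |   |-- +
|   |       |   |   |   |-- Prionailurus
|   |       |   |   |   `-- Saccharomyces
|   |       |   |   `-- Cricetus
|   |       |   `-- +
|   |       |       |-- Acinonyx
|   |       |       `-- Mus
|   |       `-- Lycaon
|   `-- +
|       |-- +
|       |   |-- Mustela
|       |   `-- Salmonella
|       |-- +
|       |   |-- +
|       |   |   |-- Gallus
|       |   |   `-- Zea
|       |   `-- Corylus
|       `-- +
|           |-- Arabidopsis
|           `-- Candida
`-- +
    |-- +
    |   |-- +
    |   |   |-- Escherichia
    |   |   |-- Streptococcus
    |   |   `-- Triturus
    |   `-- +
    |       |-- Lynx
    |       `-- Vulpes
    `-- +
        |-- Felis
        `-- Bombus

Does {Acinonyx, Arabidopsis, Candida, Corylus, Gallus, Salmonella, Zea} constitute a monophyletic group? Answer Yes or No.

The MRCA of the listed taxa subtends (((Betula,(Panthera,Vespa)),((((Prionailurus,Saccharomyces),Cricetus),(Acinonyx,Mus)),Lycaon)),((Mustela,Salmonella),((Gallus,Zea),Corylus),(Arabidopsis,Candida))).
That clade also contains Betula, Cricetus, Lycaon, Mus, Mustela, Panthera, Prionailurus, Saccharomyces, Vespa, which are not in the proposed group, so the group is not monophyletic.

No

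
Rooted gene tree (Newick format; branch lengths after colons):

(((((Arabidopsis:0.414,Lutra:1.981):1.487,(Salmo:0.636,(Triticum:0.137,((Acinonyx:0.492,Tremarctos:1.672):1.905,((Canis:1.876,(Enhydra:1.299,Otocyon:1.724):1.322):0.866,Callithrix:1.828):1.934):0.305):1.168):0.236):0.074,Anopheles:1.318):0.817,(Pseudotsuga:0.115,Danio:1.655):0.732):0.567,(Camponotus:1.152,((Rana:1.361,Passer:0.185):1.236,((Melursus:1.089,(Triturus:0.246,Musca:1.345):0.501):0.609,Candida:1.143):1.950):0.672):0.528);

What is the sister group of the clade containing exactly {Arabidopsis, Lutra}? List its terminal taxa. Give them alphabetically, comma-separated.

The clade containing exactly {Arabidopsis, Lutra} attaches to the tree at the node subtending ((Arabidopsis,Lutra),(Salmo,(Triticum,((Acinonyx,Tremarctos),((Canis,(Enhydra,Otocyon)),Callithrix))))).
The other lineage descending from that same node — the sister group — is (Salmo,(Triticum,((Acinonyx,Tremarctos),((Canis,(Enhydra,Otocyon)),Callithrix)))); its 8 tips in alphabetical order are the answer.

Acinonyx, Callithrix, Canis, Enhydra, Otocyon, Salmo, Tremarctos, Triticum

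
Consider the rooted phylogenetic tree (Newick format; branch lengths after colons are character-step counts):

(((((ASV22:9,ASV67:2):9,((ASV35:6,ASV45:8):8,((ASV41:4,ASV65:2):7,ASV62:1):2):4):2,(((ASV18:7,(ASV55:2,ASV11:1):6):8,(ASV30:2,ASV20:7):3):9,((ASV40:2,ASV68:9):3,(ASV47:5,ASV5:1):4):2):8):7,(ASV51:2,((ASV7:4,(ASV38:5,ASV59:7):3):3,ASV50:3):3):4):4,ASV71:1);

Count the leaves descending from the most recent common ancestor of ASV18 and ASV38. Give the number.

The MRCA of ASV18 and ASV38 is the node subtending ((((ASV22,ASV67),((ASV35,ASV45),((ASV41,ASV65),ASV62))),(((ASV18,(ASV55,ASV11)),(ASV30,ASV20)),((ASV40,ASV68),(ASV47,ASV5)))),(ASV51,((ASV7,(ASV38,ASV59)),ASV50))).
That clade contains 21 terminal taxa: ASV11, ASV18, ASV20, ASV22, ASV30, ASV35, ASV38, ASV40, ASV41, ASV45, ASV47, ASV5, ASV50, ASV51, ASV55, ASV59, ASV62, ASV65, ASV67, ASV68, ASV7.

21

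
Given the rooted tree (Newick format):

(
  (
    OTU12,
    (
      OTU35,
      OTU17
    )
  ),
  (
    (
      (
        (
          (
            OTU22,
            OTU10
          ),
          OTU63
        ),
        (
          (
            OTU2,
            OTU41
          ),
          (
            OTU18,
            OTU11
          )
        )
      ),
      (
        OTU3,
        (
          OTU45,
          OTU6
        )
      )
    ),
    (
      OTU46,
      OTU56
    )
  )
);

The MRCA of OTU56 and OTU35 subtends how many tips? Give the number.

The MRCA of OTU56 and OTU35 is the root, so the clade is the entire tree.
That clade contains 15 terminal taxa: OTU10, OTU11, OTU12, OTU17, OTU18, OTU2, OTU22, OTU3, OTU35, OTU41, OTU45, OTU46, OTU56, OTU6, OTU63.

15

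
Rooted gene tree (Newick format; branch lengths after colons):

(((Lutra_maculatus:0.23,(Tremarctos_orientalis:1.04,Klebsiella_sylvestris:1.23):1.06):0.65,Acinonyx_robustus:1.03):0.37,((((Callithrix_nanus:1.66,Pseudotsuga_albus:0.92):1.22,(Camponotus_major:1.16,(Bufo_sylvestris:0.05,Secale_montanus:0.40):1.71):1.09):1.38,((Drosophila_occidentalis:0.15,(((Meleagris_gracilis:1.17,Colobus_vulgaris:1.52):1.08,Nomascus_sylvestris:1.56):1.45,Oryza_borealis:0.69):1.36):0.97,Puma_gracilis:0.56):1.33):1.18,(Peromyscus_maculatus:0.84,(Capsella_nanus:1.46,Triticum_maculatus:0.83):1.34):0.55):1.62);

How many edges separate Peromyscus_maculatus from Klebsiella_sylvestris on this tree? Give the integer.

7

The MRCA of Peromyscus_maculatus and Klebsiella_sylvestris is the root of the tree.
From Peromyscus_maculatus up to that node: 3 branches. From Klebsiella_sylvestris up to the same node: 4 branches. Total: 3 + 4 = 7.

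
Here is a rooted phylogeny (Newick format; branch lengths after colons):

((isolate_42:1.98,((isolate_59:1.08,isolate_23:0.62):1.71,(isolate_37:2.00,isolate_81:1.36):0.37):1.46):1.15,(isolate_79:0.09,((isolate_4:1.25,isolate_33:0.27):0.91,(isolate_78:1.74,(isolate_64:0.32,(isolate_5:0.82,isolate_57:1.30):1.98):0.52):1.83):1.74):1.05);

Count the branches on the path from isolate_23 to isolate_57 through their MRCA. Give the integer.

The MRCA of isolate_23 and isolate_57 is the root of the tree.
From isolate_23 up to that node: 4 branches. From isolate_57 up to the same node: 6 branches. Total: 4 + 6 = 10.

10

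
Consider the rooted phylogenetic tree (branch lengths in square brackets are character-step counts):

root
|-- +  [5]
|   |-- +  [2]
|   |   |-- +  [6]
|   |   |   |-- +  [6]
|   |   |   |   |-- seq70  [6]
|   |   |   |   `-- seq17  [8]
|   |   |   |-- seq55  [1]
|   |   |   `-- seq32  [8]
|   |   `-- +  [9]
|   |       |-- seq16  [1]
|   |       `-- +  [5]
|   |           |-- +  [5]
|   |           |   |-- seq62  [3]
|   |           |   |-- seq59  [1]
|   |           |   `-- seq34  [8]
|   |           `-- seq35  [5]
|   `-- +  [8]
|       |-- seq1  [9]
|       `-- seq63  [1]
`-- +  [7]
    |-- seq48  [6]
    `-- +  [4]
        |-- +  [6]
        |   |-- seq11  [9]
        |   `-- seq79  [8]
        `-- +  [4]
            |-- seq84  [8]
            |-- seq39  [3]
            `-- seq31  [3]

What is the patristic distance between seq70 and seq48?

38

The path runs seq70 → … → MRCA → … → seq48; the MRCA is the root of the tree.
Branch lengths along that path: 6 + 6 + 6 + 2 + 5 + 7 + 6 = 38.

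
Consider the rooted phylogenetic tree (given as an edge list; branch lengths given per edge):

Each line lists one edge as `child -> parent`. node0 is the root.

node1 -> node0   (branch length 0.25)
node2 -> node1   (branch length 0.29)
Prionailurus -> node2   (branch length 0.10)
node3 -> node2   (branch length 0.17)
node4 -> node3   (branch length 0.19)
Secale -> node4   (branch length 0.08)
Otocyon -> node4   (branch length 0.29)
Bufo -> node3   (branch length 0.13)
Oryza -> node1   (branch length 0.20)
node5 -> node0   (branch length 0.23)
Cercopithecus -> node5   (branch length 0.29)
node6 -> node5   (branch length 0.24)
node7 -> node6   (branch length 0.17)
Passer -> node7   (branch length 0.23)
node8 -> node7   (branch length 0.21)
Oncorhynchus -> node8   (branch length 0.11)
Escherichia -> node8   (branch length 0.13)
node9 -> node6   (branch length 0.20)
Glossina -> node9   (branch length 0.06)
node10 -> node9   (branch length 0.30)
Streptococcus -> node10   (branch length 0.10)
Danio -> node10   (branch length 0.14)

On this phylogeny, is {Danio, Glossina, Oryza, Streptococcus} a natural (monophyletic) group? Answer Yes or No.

The MRCA of the listed taxa is the root, so the smallest clade containing them is the whole tree.
That clade also contains Bufo, Cercopithecus, Escherichia, Oncorhynchus, Otocyon, Passer, Prionailurus, Secale, which are not in the proposed group, so the group is not monophyletic.

No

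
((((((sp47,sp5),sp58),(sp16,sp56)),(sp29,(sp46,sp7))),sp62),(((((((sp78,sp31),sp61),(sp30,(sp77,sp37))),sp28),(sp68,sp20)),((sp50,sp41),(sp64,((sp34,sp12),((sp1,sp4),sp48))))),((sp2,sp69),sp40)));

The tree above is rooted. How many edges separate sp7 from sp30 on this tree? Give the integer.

12

The MRCA of sp7 and sp30 is the root of the tree.
From sp7 up to that node: 5 branches. From sp30 up to the same node: 7 branches. Total: 5 + 7 = 12.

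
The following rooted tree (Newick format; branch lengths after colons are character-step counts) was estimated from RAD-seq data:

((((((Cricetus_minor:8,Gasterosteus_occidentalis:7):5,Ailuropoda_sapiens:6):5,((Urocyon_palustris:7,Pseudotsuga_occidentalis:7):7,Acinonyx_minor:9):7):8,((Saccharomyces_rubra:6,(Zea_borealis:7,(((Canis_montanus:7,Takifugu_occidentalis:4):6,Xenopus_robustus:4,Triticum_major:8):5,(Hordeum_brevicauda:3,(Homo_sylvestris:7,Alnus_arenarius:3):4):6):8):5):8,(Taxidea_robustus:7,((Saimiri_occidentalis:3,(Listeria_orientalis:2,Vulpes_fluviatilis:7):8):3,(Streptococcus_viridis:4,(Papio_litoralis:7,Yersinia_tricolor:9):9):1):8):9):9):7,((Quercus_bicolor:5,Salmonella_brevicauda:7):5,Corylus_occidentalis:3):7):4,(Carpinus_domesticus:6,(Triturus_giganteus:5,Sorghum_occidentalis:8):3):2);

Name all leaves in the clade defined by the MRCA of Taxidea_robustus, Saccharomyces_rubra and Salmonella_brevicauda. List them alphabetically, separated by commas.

Tracing Taxidea_robustus: it sits inside (Taxidea_robustus,((Saimiri_occidentalis,(Listeria_orientalis,Vulpes_fluviatilis)),(Streptococcus_viridis,(Papio_litoralis,Yersinia_tricolor)))).
Tracing Saccharomyces_rubra: it sits inside (Saccharomyces_rubra,(Zea_borealis,(((Canis_montanus,Takifugu_occidentalis),Xenopus_robustus,Triticum_major),(Hordeum_brevicauda,(Homo_sylvestris,Alnus_arenarius))))).
Tracing Salmonella_brevicauda: it sits inside (Quercus_bicolor,Salmonella_brevicauda).
The smallest clade enclosing all 3 is (((((Cricetus_minor,Gasterosteus_occidentalis),Ailuropoda_sapiens),((Urocyon_palustris,Pseudotsuga_occidentalis),Acinonyx_minor)),((Saccharomyces_rubra,(Zea_borealis,(((Canis_montanus,Takifugu_occidentalis),Xenopus_robustus,Triticum_major),(Hordeum_brevicauda,(Homo_sylvestris,Alnus_arenarius))))),(Taxidea_robustus,((Saimiri_occidentalis,(Listeria_orientalis,Vulpes_fluviatilis)),(Streptococcus_viridis,(Papio_litoralis,Yersinia_tricolor)))))),((Quercus_bicolor,Salmonella_brevicauda),Corylus_occidentalis)); the answer is its 25 terminal taxa in alphabetical order.

Acinonyx_minor, Ailuropoda_sapiens, Alnus_arenarius, Canis_montanus, Corylus_occidentalis, Cricetus_minor, Gasterosteus_occidentalis, Homo_sylvestris, Hordeum_brevicauda, Listeria_orientalis, Papio_litoralis, Pseudotsuga_occidentalis, Quercus_bicolor, Saccharomyces_rubra, Saimiri_occidentalis, Salmonella_brevicauda, Streptococcus_viridis, Takifugu_occidentalis, Taxidea_robustus, Triticum_major, Urocyon_palustris, Vulpes_fluviatilis, Xenopus_robustus, Yersinia_tricolor, Zea_borealis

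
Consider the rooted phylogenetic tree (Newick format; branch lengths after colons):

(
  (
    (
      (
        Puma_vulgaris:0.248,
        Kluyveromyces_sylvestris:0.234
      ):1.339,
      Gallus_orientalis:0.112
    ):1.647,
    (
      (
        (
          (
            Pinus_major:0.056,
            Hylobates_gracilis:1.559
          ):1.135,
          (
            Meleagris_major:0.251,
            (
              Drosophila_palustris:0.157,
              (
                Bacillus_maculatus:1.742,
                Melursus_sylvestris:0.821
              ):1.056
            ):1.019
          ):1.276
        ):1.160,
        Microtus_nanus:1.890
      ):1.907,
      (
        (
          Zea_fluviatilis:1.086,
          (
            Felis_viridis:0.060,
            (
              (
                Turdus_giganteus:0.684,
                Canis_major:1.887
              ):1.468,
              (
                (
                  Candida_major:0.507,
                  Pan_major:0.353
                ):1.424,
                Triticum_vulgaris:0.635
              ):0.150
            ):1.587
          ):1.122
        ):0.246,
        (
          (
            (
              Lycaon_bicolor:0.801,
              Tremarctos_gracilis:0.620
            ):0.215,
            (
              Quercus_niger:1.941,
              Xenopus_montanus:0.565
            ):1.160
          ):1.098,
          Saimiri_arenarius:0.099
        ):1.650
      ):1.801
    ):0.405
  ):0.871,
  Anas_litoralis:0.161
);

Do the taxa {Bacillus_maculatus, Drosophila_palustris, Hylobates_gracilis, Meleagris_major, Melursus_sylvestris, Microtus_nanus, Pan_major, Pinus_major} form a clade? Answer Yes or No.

No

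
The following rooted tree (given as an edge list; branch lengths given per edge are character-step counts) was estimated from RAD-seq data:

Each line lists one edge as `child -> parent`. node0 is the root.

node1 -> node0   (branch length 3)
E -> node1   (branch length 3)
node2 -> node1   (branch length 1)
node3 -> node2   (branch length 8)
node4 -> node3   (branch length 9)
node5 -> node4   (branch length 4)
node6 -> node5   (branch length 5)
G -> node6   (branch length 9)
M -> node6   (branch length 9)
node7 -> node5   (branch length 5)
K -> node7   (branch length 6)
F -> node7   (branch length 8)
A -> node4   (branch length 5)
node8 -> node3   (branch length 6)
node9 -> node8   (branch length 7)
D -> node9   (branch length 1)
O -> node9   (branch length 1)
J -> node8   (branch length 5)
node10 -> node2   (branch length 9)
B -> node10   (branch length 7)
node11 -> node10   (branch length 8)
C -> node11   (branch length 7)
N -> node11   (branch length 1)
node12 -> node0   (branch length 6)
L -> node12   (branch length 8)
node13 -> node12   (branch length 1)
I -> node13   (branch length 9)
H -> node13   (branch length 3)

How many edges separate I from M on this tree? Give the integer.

The MRCA of I and M is the root of the tree.
From I up to that node: 3 branches. From M up to the same node: 7 branches. Total: 3 + 7 = 10.

10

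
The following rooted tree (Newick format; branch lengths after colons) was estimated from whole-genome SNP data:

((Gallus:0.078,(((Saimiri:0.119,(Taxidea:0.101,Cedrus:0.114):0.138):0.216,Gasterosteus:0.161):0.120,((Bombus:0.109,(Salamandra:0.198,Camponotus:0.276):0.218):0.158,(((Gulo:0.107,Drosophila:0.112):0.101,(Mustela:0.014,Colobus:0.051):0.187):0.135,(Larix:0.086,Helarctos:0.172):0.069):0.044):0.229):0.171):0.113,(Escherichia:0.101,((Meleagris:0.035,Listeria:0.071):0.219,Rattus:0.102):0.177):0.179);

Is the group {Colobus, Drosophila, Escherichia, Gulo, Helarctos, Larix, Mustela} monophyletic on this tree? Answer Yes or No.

The MRCA of the listed taxa is the root, so the smallest clade containing them is the whole tree.
That clade also contains Bombus, Camponotus, Cedrus, Gallus, Gasterosteus, Listeria, Meleagris, Rattus, Saimiri, Salamandra, Taxidea, which are not in the proposed group, so the group is not monophyletic.

No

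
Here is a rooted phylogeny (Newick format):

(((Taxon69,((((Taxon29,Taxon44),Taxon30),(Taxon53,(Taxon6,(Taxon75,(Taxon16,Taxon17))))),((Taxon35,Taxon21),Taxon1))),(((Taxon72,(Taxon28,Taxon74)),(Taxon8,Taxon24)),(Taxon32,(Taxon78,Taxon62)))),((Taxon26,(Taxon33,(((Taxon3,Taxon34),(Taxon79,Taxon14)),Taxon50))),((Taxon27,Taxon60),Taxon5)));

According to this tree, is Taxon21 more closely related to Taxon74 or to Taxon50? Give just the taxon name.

The MRCA of Taxon21 and Taxon74 subtends ((Taxon69,((((Taxon29,Taxon44),Taxon30),(Taxon53,(Taxon6,(Taxon75,(Taxon16,Taxon17))))),((Taxon35,Taxon21),Taxon1))),(((Taxon72,(Taxon28,Taxon74)),(Taxon8,Taxon24)),(Taxon32,(Taxon78,Taxon62)))) (20 taxa).
The MRCA of Taxon21 and Taxon50 is the root, subtending the entire tree (30 taxa).
The first is nested inside the second, so Taxon21 shares a more recent common ancestor with Taxon74.

Taxon74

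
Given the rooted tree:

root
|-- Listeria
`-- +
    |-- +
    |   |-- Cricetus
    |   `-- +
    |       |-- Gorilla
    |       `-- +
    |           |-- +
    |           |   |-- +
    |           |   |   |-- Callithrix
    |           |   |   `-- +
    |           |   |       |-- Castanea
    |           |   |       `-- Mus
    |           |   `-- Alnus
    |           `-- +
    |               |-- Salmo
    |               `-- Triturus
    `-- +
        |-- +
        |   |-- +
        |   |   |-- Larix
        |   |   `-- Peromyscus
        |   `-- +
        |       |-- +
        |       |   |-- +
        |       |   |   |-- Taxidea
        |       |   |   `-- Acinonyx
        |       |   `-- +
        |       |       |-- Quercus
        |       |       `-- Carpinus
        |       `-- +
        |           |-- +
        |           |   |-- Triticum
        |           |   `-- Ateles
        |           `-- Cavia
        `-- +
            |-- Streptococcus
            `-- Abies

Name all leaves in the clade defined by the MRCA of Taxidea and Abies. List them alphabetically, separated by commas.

Tracing Taxidea: it sits inside (Taxidea,Acinonyx).
Tracing Abies: it sits inside (Streptococcus,Abies).
The smallest clade enclosing both is (((Larix,Peromyscus),(((Taxidea,Acinonyx),(Quercus,Carpinus)),((Triticum,Ateles),Cavia))),(Streptococcus,Abies)); the answer is its 11 terminal taxa in alphabetical order.

Abies, Acinonyx, Ateles, Carpinus, Cavia, Larix, Peromyscus, Quercus, Streptococcus, Taxidea, Triticum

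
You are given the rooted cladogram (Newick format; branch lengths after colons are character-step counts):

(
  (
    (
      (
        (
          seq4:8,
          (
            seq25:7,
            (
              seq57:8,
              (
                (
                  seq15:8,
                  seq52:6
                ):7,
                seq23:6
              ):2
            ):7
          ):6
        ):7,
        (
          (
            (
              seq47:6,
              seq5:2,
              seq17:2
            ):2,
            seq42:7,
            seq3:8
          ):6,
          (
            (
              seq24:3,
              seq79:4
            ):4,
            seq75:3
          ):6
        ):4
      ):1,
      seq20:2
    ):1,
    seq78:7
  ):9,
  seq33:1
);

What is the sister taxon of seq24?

seq24 attaches to the tree at the node subtending (seq24,seq79).
The other lineage descending from that same node — the sister group — is the single tip seq79.

seq79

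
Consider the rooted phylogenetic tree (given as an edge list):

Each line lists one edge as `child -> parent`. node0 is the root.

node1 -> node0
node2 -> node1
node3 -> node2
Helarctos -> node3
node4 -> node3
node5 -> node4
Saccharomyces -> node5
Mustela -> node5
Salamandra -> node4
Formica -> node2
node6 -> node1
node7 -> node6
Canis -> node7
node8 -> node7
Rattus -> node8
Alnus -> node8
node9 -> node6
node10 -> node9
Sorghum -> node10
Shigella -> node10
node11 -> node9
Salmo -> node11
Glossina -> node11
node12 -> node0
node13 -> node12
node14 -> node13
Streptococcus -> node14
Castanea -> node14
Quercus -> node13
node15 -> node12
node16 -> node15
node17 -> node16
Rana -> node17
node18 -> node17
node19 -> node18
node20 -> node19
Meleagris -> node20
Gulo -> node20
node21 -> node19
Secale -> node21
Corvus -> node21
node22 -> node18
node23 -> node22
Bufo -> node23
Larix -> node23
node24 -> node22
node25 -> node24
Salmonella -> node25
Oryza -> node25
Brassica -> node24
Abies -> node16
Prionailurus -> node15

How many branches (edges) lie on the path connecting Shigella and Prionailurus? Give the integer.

The MRCA of Shigella and Prionailurus is the root of the tree.
From Shigella up to that node: 5 branches. From Prionailurus up to the same node: 3 branches. Total: 5 + 3 = 8.

8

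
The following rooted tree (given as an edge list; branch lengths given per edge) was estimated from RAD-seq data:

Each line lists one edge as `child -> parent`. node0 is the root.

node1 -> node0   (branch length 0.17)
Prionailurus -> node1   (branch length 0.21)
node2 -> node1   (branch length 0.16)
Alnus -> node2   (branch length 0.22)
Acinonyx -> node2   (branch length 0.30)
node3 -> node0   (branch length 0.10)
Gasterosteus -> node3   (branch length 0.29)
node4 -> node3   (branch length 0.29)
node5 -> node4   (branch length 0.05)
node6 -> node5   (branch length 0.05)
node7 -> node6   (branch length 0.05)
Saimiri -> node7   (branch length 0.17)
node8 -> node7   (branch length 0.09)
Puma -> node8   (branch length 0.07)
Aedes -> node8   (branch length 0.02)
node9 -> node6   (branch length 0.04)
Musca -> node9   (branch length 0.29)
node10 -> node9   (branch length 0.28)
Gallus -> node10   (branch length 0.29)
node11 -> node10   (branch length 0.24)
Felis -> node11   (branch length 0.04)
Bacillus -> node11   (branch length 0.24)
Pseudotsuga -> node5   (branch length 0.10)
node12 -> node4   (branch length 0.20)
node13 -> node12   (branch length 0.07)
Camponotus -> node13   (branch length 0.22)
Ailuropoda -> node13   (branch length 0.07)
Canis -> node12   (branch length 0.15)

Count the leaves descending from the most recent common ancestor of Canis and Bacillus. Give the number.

The MRCA of Canis and Bacillus is the node subtending ((((Saimiri,(Puma,Aedes)),(Musca,(Gallus,(Felis,Bacillus)))),Pseudotsuga),((Camponotus,Ailuropoda),Canis)).
That clade contains 11 terminal taxa: Aedes, Ailuropoda, Bacillus, Camponotus, Canis, Felis, Gallus, Musca, Pseudotsuga, Puma, Saimiri.

11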